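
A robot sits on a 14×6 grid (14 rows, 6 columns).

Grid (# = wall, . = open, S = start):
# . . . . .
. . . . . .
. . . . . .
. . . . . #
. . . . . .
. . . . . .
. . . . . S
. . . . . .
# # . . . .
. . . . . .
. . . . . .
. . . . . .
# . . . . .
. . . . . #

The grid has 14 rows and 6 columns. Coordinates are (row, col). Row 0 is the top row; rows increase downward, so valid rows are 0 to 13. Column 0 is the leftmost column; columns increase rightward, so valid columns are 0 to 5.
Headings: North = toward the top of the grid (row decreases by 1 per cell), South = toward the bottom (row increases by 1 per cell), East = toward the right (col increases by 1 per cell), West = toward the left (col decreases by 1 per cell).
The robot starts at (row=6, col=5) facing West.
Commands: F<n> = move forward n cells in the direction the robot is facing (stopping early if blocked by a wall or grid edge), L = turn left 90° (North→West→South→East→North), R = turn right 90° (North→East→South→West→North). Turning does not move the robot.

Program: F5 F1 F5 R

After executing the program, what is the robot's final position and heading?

Answer: Final position: (row=6, col=0), facing North

Derivation:
Start: (row=6, col=5), facing West
  F5: move forward 5, now at (row=6, col=0)
  F1: move forward 0/1 (blocked), now at (row=6, col=0)
  F5: move forward 0/5 (blocked), now at (row=6, col=0)
  R: turn right, now facing North
Final: (row=6, col=0), facing North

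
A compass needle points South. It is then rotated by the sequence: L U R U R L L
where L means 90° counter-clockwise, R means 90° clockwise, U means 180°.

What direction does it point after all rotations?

Answer: Final heading: East

Derivation:
Start: South
  L (left (90° counter-clockwise)) -> East
  U (U-turn (180°)) -> West
  R (right (90° clockwise)) -> North
  U (U-turn (180°)) -> South
  R (right (90° clockwise)) -> West
  L (left (90° counter-clockwise)) -> South
  L (left (90° counter-clockwise)) -> East
Final: East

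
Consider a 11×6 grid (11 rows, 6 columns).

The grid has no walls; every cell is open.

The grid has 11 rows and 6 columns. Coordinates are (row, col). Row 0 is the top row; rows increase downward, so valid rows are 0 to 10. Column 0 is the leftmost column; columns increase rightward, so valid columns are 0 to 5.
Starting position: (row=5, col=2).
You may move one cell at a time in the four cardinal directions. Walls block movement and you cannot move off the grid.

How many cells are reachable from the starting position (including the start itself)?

BFS flood-fill from (row=5, col=2):
  Distance 0: (row=5, col=2)
  Distance 1: (row=4, col=2), (row=5, col=1), (row=5, col=3), (row=6, col=2)
  Distance 2: (row=3, col=2), (row=4, col=1), (row=4, col=3), (row=5, col=0), (row=5, col=4), (row=6, col=1), (row=6, col=3), (row=7, col=2)
  Distance 3: (row=2, col=2), (row=3, col=1), (row=3, col=3), (row=4, col=0), (row=4, col=4), (row=5, col=5), (row=6, col=0), (row=6, col=4), (row=7, col=1), (row=7, col=3), (row=8, col=2)
  Distance 4: (row=1, col=2), (row=2, col=1), (row=2, col=3), (row=3, col=0), (row=3, col=4), (row=4, col=5), (row=6, col=5), (row=7, col=0), (row=7, col=4), (row=8, col=1), (row=8, col=3), (row=9, col=2)
  Distance 5: (row=0, col=2), (row=1, col=1), (row=1, col=3), (row=2, col=0), (row=2, col=4), (row=3, col=5), (row=7, col=5), (row=8, col=0), (row=8, col=4), (row=9, col=1), (row=9, col=3), (row=10, col=2)
  Distance 6: (row=0, col=1), (row=0, col=3), (row=1, col=0), (row=1, col=4), (row=2, col=5), (row=8, col=5), (row=9, col=0), (row=9, col=4), (row=10, col=1), (row=10, col=3)
  Distance 7: (row=0, col=0), (row=0, col=4), (row=1, col=5), (row=9, col=5), (row=10, col=0), (row=10, col=4)
  Distance 8: (row=0, col=5), (row=10, col=5)
Total reachable: 66 (grid has 66 open cells total)

Answer: Reachable cells: 66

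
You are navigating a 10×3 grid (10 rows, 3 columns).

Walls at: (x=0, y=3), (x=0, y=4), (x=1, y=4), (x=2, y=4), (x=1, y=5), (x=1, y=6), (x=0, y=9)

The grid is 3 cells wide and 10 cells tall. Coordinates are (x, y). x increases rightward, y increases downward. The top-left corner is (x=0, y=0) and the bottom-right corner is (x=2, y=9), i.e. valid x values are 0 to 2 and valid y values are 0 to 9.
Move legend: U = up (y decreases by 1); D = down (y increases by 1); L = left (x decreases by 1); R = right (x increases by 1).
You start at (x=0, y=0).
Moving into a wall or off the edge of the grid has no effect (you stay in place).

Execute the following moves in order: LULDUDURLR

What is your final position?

Answer: Final position: (x=1, y=0)

Derivation:
Start: (x=0, y=0)
  L (left): blocked, stay at (x=0, y=0)
  U (up): blocked, stay at (x=0, y=0)
  L (left): blocked, stay at (x=0, y=0)
  D (down): (x=0, y=0) -> (x=0, y=1)
  U (up): (x=0, y=1) -> (x=0, y=0)
  D (down): (x=0, y=0) -> (x=0, y=1)
  U (up): (x=0, y=1) -> (x=0, y=0)
  R (right): (x=0, y=0) -> (x=1, y=0)
  L (left): (x=1, y=0) -> (x=0, y=0)
  R (right): (x=0, y=0) -> (x=1, y=0)
Final: (x=1, y=0)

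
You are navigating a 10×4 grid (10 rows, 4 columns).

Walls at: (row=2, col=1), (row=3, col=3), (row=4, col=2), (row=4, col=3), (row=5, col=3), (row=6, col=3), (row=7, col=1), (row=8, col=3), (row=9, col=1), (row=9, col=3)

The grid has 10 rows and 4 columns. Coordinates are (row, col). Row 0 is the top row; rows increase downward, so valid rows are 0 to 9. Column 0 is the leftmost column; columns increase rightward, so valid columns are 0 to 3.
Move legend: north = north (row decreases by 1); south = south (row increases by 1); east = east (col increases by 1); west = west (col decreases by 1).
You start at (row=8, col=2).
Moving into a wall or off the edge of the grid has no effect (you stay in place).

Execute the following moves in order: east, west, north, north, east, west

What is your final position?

Start: (row=8, col=2)
  east (east): blocked, stay at (row=8, col=2)
  west (west): (row=8, col=2) -> (row=8, col=1)
  north (north): blocked, stay at (row=8, col=1)
  north (north): blocked, stay at (row=8, col=1)
  east (east): (row=8, col=1) -> (row=8, col=2)
  west (west): (row=8, col=2) -> (row=8, col=1)
Final: (row=8, col=1)

Answer: Final position: (row=8, col=1)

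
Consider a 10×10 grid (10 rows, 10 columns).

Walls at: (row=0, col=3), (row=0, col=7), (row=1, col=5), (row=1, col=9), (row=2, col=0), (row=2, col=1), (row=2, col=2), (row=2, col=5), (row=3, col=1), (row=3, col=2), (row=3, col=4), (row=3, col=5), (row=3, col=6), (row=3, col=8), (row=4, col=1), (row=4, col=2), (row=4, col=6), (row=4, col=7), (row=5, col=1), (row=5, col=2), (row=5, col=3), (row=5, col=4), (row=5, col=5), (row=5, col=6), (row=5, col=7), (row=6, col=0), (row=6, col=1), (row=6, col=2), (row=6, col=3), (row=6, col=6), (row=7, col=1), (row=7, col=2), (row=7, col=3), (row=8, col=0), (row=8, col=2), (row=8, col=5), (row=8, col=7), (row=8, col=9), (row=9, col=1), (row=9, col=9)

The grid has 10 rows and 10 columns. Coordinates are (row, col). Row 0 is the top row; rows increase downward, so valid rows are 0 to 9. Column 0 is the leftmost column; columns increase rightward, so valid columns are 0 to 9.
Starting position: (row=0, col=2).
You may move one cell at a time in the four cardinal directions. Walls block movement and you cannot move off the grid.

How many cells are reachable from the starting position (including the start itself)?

BFS flood-fill from (row=0, col=2):
  Distance 0: (row=0, col=2)
  Distance 1: (row=0, col=1), (row=1, col=2)
  Distance 2: (row=0, col=0), (row=1, col=1), (row=1, col=3)
  Distance 3: (row=1, col=0), (row=1, col=4), (row=2, col=3)
  Distance 4: (row=0, col=4), (row=2, col=4), (row=3, col=3)
  Distance 5: (row=0, col=5), (row=4, col=3)
  Distance 6: (row=0, col=6), (row=4, col=4)
  Distance 7: (row=1, col=6), (row=4, col=5)
  Distance 8: (row=1, col=7), (row=2, col=6)
  Distance 9: (row=1, col=8), (row=2, col=7)
  Distance 10: (row=0, col=8), (row=2, col=8), (row=3, col=7)
  Distance 11: (row=0, col=9), (row=2, col=9)
  Distance 12: (row=3, col=9)
  Distance 13: (row=4, col=9)
  Distance 14: (row=4, col=8), (row=5, col=9)
  Distance 15: (row=5, col=8), (row=6, col=9)
  Distance 16: (row=6, col=8), (row=7, col=9)
  Distance 17: (row=6, col=7), (row=7, col=8)
  Distance 18: (row=7, col=7), (row=8, col=8)
  Distance 19: (row=7, col=6), (row=9, col=8)
  Distance 20: (row=7, col=5), (row=8, col=6), (row=9, col=7)
  Distance 21: (row=6, col=5), (row=7, col=4), (row=9, col=6)
  Distance 22: (row=6, col=4), (row=8, col=4), (row=9, col=5)
  Distance 23: (row=8, col=3), (row=9, col=4)
  Distance 24: (row=9, col=3)
  Distance 25: (row=9, col=2)
Total reachable: 54 (grid has 60 open cells total)

Answer: Reachable cells: 54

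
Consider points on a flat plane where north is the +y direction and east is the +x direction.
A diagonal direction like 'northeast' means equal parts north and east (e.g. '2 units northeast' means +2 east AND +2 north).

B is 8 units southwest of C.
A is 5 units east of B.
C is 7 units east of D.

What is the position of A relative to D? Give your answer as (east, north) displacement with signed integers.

Answer: A is at (east=4, north=-8) relative to D.

Derivation:
Place D at the origin (east=0, north=0).
  C is 7 units east of D: delta (east=+7, north=+0); C at (east=7, north=0).
  B is 8 units southwest of C: delta (east=-8, north=-8); B at (east=-1, north=-8).
  A is 5 units east of B: delta (east=+5, north=+0); A at (east=4, north=-8).
Therefore A relative to D: (east=4, north=-8).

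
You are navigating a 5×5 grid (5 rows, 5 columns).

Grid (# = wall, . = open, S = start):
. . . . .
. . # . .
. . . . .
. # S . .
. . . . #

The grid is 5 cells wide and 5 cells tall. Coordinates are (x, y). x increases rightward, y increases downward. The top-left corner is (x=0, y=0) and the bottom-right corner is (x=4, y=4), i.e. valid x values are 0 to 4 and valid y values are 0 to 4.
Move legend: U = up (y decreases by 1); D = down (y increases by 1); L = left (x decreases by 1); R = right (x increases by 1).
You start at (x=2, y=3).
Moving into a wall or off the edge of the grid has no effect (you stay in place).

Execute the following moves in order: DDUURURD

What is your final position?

Answer: Final position: (x=4, y=2)

Derivation:
Start: (x=2, y=3)
  D (down): (x=2, y=3) -> (x=2, y=4)
  D (down): blocked, stay at (x=2, y=4)
  U (up): (x=2, y=4) -> (x=2, y=3)
  U (up): (x=2, y=3) -> (x=2, y=2)
  R (right): (x=2, y=2) -> (x=3, y=2)
  U (up): (x=3, y=2) -> (x=3, y=1)
  R (right): (x=3, y=1) -> (x=4, y=1)
  D (down): (x=4, y=1) -> (x=4, y=2)
Final: (x=4, y=2)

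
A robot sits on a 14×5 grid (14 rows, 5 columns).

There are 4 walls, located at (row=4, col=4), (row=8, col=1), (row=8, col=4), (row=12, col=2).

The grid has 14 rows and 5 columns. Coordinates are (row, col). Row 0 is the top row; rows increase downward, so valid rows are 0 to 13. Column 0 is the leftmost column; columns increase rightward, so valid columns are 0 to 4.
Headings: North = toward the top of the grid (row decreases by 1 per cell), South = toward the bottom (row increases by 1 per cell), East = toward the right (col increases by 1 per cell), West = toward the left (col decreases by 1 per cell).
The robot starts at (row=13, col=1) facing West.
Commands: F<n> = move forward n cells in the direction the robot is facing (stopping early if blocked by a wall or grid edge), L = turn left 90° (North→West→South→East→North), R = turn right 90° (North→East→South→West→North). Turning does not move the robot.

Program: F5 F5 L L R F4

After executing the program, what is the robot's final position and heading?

Start: (row=13, col=1), facing West
  F5: move forward 1/5 (blocked), now at (row=13, col=0)
  F5: move forward 0/5 (blocked), now at (row=13, col=0)
  L: turn left, now facing South
  L: turn left, now facing East
  R: turn right, now facing South
  F4: move forward 0/4 (blocked), now at (row=13, col=0)
Final: (row=13, col=0), facing South

Answer: Final position: (row=13, col=0), facing South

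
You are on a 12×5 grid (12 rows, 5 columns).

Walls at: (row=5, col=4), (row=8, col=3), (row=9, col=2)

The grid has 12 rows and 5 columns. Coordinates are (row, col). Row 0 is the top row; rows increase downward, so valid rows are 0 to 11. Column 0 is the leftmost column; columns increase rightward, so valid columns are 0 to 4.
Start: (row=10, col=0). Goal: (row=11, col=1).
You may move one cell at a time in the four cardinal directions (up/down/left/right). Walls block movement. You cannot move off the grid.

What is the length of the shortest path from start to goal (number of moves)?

Answer: Shortest path length: 2

Derivation:
BFS from (row=10, col=0) until reaching (row=11, col=1):
  Distance 0: (row=10, col=0)
  Distance 1: (row=9, col=0), (row=10, col=1), (row=11, col=0)
  Distance 2: (row=8, col=0), (row=9, col=1), (row=10, col=2), (row=11, col=1)  <- goal reached here
One shortest path (2 moves): (row=10, col=0) -> (row=10, col=1) -> (row=11, col=1)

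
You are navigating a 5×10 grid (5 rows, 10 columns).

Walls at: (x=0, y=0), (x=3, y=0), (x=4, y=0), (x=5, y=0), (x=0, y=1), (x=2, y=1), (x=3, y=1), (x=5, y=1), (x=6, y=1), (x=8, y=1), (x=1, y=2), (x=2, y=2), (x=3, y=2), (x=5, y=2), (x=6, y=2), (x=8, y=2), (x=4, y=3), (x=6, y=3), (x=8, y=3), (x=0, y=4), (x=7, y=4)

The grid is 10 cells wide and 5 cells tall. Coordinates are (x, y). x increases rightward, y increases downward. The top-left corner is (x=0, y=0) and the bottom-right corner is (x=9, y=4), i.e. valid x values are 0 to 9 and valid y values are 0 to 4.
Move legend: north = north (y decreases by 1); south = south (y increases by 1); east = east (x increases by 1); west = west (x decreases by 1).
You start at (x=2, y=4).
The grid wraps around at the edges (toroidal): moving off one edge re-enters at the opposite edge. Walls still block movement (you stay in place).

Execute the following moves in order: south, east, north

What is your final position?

Answer: Final position: (x=2, y=4)

Derivation:
Start: (x=2, y=4)
  south (south): (x=2, y=4) -> (x=2, y=0)
  east (east): blocked, stay at (x=2, y=0)
  north (north): (x=2, y=0) -> (x=2, y=4)
Final: (x=2, y=4)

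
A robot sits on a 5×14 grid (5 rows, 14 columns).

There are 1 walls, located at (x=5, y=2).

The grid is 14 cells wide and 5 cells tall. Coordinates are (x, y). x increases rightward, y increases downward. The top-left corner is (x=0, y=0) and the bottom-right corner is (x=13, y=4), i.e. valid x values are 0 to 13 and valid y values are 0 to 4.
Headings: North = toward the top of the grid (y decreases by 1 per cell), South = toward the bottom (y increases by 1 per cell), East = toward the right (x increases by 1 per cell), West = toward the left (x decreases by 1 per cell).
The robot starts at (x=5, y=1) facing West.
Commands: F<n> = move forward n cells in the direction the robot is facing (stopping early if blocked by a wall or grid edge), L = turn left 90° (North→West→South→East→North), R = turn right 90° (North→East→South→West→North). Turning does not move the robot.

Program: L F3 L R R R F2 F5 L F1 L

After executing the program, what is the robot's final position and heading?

Start: (x=5, y=1), facing West
  L: turn left, now facing South
  F3: move forward 0/3 (blocked), now at (x=5, y=1)
  L: turn left, now facing East
  R: turn right, now facing South
  R: turn right, now facing West
  R: turn right, now facing North
  F2: move forward 1/2 (blocked), now at (x=5, y=0)
  F5: move forward 0/5 (blocked), now at (x=5, y=0)
  L: turn left, now facing West
  F1: move forward 1, now at (x=4, y=0)
  L: turn left, now facing South
Final: (x=4, y=0), facing South

Answer: Final position: (x=4, y=0), facing South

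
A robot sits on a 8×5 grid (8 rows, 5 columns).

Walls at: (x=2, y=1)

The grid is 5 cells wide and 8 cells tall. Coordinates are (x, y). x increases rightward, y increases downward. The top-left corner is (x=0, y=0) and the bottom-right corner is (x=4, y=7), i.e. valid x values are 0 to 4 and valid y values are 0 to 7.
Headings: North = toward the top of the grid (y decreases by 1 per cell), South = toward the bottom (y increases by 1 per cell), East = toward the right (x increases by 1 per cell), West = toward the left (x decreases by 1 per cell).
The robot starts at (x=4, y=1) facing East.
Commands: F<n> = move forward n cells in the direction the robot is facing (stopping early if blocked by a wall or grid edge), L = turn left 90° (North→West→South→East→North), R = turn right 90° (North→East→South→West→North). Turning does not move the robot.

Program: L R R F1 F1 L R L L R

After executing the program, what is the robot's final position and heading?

Start: (x=4, y=1), facing East
  L: turn left, now facing North
  R: turn right, now facing East
  R: turn right, now facing South
  F1: move forward 1, now at (x=4, y=2)
  F1: move forward 1, now at (x=4, y=3)
  L: turn left, now facing East
  R: turn right, now facing South
  L: turn left, now facing East
  L: turn left, now facing North
  R: turn right, now facing East
Final: (x=4, y=3), facing East

Answer: Final position: (x=4, y=3), facing East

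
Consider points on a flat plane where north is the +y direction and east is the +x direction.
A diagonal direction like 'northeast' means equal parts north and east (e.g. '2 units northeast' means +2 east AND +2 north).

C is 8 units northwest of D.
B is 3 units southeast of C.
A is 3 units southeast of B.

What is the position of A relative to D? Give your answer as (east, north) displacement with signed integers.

Place D at the origin (east=0, north=0).
  C is 8 units northwest of D: delta (east=-8, north=+8); C at (east=-8, north=8).
  B is 3 units southeast of C: delta (east=+3, north=-3); B at (east=-5, north=5).
  A is 3 units southeast of B: delta (east=+3, north=-3); A at (east=-2, north=2).
Therefore A relative to D: (east=-2, north=2).

Answer: A is at (east=-2, north=2) relative to D.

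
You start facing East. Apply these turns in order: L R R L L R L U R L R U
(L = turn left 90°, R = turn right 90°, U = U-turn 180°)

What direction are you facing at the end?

Start: East
  L (left (90° counter-clockwise)) -> North
  R (right (90° clockwise)) -> East
  R (right (90° clockwise)) -> South
  L (left (90° counter-clockwise)) -> East
  L (left (90° counter-clockwise)) -> North
  R (right (90° clockwise)) -> East
  L (left (90° counter-clockwise)) -> North
  U (U-turn (180°)) -> South
  R (right (90° clockwise)) -> West
  L (left (90° counter-clockwise)) -> South
  R (right (90° clockwise)) -> West
  U (U-turn (180°)) -> East
Final: East

Answer: Final heading: East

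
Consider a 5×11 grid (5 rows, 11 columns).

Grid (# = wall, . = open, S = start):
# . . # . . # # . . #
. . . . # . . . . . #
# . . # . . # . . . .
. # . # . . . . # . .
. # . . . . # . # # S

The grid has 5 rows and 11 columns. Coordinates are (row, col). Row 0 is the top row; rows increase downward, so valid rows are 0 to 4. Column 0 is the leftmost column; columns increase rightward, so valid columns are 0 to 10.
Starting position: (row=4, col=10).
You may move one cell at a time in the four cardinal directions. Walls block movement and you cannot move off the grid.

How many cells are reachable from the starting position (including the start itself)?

BFS flood-fill from (row=4, col=10):
  Distance 0: (row=4, col=10)
  Distance 1: (row=3, col=10)
  Distance 2: (row=2, col=10), (row=3, col=9)
  Distance 3: (row=2, col=9)
  Distance 4: (row=1, col=9), (row=2, col=8)
  Distance 5: (row=0, col=9), (row=1, col=8), (row=2, col=7)
  Distance 6: (row=0, col=8), (row=1, col=7), (row=3, col=7)
  Distance 7: (row=1, col=6), (row=3, col=6), (row=4, col=7)
  Distance 8: (row=1, col=5), (row=3, col=5)
  Distance 9: (row=0, col=5), (row=2, col=5), (row=3, col=4), (row=4, col=5)
  Distance 10: (row=0, col=4), (row=2, col=4), (row=4, col=4)
  Distance 11: (row=4, col=3)
  Distance 12: (row=4, col=2)
  Distance 13: (row=3, col=2)
  Distance 14: (row=2, col=2)
  Distance 15: (row=1, col=2), (row=2, col=1)
  Distance 16: (row=0, col=2), (row=1, col=1), (row=1, col=3)
  Distance 17: (row=0, col=1), (row=1, col=0)
Total reachable: 36 (grid has 38 open cells total)

Answer: Reachable cells: 36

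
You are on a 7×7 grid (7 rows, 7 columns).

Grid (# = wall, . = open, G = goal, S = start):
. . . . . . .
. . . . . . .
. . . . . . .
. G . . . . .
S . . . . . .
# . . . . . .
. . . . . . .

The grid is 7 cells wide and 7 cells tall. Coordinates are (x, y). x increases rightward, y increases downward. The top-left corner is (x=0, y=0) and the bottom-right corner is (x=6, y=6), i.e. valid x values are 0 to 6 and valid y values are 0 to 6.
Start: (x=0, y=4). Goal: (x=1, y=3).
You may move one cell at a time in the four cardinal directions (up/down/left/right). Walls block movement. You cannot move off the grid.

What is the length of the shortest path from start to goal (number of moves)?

Answer: Shortest path length: 2

Derivation:
BFS from (x=0, y=4) until reaching (x=1, y=3):
  Distance 0: (x=0, y=4)
  Distance 1: (x=0, y=3), (x=1, y=4)
  Distance 2: (x=0, y=2), (x=1, y=3), (x=2, y=4), (x=1, y=5)  <- goal reached here
One shortest path (2 moves): (x=0, y=4) -> (x=1, y=4) -> (x=1, y=3)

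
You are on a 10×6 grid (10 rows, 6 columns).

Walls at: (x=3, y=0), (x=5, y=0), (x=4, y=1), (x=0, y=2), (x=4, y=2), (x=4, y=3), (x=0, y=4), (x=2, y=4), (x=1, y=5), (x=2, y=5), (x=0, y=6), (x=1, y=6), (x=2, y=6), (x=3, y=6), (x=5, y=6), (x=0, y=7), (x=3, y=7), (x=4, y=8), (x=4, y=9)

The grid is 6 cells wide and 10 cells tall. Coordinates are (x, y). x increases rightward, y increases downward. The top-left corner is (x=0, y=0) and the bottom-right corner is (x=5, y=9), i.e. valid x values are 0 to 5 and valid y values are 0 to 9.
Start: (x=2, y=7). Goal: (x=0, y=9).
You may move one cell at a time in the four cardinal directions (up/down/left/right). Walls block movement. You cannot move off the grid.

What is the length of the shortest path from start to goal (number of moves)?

Answer: Shortest path length: 4

Derivation:
BFS from (x=2, y=7) until reaching (x=0, y=9):
  Distance 0: (x=2, y=7)
  Distance 1: (x=1, y=7), (x=2, y=8)
  Distance 2: (x=1, y=8), (x=3, y=8), (x=2, y=9)
  Distance 3: (x=0, y=8), (x=1, y=9), (x=3, y=9)
  Distance 4: (x=0, y=9)  <- goal reached here
One shortest path (4 moves): (x=2, y=7) -> (x=1, y=7) -> (x=1, y=8) -> (x=0, y=8) -> (x=0, y=9)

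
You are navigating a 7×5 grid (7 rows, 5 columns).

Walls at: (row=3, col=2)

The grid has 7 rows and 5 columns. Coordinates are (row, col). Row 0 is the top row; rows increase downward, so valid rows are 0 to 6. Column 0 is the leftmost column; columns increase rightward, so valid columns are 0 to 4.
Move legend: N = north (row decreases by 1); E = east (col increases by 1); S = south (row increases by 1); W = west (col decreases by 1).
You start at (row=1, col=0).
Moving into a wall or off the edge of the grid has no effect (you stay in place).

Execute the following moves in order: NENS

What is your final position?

Answer: Final position: (row=1, col=1)

Derivation:
Start: (row=1, col=0)
  N (north): (row=1, col=0) -> (row=0, col=0)
  E (east): (row=0, col=0) -> (row=0, col=1)
  N (north): blocked, stay at (row=0, col=1)
  S (south): (row=0, col=1) -> (row=1, col=1)
Final: (row=1, col=1)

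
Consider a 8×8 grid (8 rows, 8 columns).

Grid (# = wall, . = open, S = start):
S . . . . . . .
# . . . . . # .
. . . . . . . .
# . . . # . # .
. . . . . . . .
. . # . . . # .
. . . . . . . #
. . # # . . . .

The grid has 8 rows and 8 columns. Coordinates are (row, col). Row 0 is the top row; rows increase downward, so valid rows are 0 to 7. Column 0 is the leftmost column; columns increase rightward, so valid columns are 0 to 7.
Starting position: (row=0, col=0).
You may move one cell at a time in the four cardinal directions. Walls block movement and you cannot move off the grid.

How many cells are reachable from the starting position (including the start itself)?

Answer: Reachable cells: 54

Derivation:
BFS flood-fill from (row=0, col=0):
  Distance 0: (row=0, col=0)
  Distance 1: (row=0, col=1)
  Distance 2: (row=0, col=2), (row=1, col=1)
  Distance 3: (row=0, col=3), (row=1, col=2), (row=2, col=1)
  Distance 4: (row=0, col=4), (row=1, col=3), (row=2, col=0), (row=2, col=2), (row=3, col=1)
  Distance 5: (row=0, col=5), (row=1, col=4), (row=2, col=3), (row=3, col=2), (row=4, col=1)
  Distance 6: (row=0, col=6), (row=1, col=5), (row=2, col=4), (row=3, col=3), (row=4, col=0), (row=4, col=2), (row=5, col=1)
  Distance 7: (row=0, col=7), (row=2, col=5), (row=4, col=3), (row=5, col=0), (row=6, col=1)
  Distance 8: (row=1, col=7), (row=2, col=6), (row=3, col=5), (row=4, col=4), (row=5, col=3), (row=6, col=0), (row=6, col=2), (row=7, col=1)
  Distance 9: (row=2, col=7), (row=4, col=5), (row=5, col=4), (row=6, col=3), (row=7, col=0)
  Distance 10: (row=3, col=7), (row=4, col=6), (row=5, col=5), (row=6, col=4)
  Distance 11: (row=4, col=7), (row=6, col=5), (row=7, col=4)
  Distance 12: (row=5, col=7), (row=6, col=6), (row=7, col=5)
  Distance 13: (row=7, col=6)
  Distance 14: (row=7, col=7)
Total reachable: 54 (grid has 54 open cells total)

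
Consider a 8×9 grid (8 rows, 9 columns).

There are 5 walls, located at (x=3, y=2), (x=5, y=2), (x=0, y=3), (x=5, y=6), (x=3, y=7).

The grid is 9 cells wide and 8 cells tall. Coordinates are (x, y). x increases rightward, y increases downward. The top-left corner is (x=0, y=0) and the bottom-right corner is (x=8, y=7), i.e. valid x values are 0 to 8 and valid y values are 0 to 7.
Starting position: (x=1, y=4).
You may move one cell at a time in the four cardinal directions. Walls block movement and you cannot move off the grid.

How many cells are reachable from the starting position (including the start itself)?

Answer: Reachable cells: 67

Derivation:
BFS flood-fill from (x=1, y=4):
  Distance 0: (x=1, y=4)
  Distance 1: (x=1, y=3), (x=0, y=4), (x=2, y=4), (x=1, y=5)
  Distance 2: (x=1, y=2), (x=2, y=3), (x=3, y=4), (x=0, y=5), (x=2, y=5), (x=1, y=6)
  Distance 3: (x=1, y=1), (x=0, y=2), (x=2, y=2), (x=3, y=3), (x=4, y=4), (x=3, y=5), (x=0, y=6), (x=2, y=6), (x=1, y=7)
  Distance 4: (x=1, y=0), (x=0, y=1), (x=2, y=1), (x=4, y=3), (x=5, y=4), (x=4, y=5), (x=3, y=6), (x=0, y=7), (x=2, y=7)
  Distance 5: (x=0, y=0), (x=2, y=0), (x=3, y=1), (x=4, y=2), (x=5, y=3), (x=6, y=4), (x=5, y=5), (x=4, y=6)
  Distance 6: (x=3, y=0), (x=4, y=1), (x=6, y=3), (x=7, y=4), (x=6, y=5), (x=4, y=7)
  Distance 7: (x=4, y=0), (x=5, y=1), (x=6, y=2), (x=7, y=3), (x=8, y=4), (x=7, y=5), (x=6, y=6), (x=5, y=7)
  Distance 8: (x=5, y=0), (x=6, y=1), (x=7, y=2), (x=8, y=3), (x=8, y=5), (x=7, y=6), (x=6, y=7)
  Distance 9: (x=6, y=0), (x=7, y=1), (x=8, y=2), (x=8, y=6), (x=7, y=7)
  Distance 10: (x=7, y=0), (x=8, y=1), (x=8, y=7)
  Distance 11: (x=8, y=0)
Total reachable: 67 (grid has 67 open cells total)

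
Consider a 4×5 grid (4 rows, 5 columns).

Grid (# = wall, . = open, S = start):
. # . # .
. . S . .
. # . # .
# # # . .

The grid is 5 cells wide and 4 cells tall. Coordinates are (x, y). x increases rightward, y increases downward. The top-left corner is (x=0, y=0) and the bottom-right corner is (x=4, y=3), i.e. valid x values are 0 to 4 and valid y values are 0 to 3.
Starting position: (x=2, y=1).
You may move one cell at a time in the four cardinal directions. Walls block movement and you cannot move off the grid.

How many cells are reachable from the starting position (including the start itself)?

Answer: Reachable cells: 13

Derivation:
BFS flood-fill from (x=2, y=1):
  Distance 0: (x=2, y=1)
  Distance 1: (x=2, y=0), (x=1, y=1), (x=3, y=1), (x=2, y=2)
  Distance 2: (x=0, y=1), (x=4, y=1)
  Distance 3: (x=0, y=0), (x=4, y=0), (x=0, y=2), (x=4, y=2)
  Distance 4: (x=4, y=3)
  Distance 5: (x=3, y=3)
Total reachable: 13 (grid has 13 open cells total)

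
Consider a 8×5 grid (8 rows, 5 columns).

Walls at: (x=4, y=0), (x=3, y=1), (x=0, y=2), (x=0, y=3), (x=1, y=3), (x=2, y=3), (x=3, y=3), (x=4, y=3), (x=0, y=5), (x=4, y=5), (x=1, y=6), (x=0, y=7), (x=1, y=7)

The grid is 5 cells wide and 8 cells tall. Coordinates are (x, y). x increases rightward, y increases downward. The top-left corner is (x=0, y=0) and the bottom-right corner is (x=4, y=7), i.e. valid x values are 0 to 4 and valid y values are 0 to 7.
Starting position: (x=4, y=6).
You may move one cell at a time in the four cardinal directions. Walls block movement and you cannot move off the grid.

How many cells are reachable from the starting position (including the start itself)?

Answer: Reachable cells: 14

Derivation:
BFS flood-fill from (x=4, y=6):
  Distance 0: (x=4, y=6)
  Distance 1: (x=3, y=6), (x=4, y=7)
  Distance 2: (x=3, y=5), (x=2, y=6), (x=3, y=7)
  Distance 3: (x=3, y=4), (x=2, y=5), (x=2, y=7)
  Distance 4: (x=2, y=4), (x=4, y=4), (x=1, y=5)
  Distance 5: (x=1, y=4)
  Distance 6: (x=0, y=4)
Total reachable: 14 (grid has 27 open cells total)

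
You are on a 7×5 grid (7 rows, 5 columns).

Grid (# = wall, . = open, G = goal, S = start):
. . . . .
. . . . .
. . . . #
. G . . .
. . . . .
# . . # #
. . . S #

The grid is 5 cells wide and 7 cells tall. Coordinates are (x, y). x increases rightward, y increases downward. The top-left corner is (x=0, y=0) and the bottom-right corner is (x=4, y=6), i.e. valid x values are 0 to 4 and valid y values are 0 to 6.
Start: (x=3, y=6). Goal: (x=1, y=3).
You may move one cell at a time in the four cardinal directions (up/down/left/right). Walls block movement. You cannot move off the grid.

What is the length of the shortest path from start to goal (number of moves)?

BFS from (x=3, y=6) until reaching (x=1, y=3):
  Distance 0: (x=3, y=6)
  Distance 1: (x=2, y=6)
  Distance 2: (x=2, y=5), (x=1, y=6)
  Distance 3: (x=2, y=4), (x=1, y=5), (x=0, y=6)
  Distance 4: (x=2, y=3), (x=1, y=4), (x=3, y=4)
  Distance 5: (x=2, y=2), (x=1, y=3), (x=3, y=3), (x=0, y=4), (x=4, y=4)  <- goal reached here
One shortest path (5 moves): (x=3, y=6) -> (x=2, y=6) -> (x=1, y=6) -> (x=1, y=5) -> (x=1, y=4) -> (x=1, y=3)

Answer: Shortest path length: 5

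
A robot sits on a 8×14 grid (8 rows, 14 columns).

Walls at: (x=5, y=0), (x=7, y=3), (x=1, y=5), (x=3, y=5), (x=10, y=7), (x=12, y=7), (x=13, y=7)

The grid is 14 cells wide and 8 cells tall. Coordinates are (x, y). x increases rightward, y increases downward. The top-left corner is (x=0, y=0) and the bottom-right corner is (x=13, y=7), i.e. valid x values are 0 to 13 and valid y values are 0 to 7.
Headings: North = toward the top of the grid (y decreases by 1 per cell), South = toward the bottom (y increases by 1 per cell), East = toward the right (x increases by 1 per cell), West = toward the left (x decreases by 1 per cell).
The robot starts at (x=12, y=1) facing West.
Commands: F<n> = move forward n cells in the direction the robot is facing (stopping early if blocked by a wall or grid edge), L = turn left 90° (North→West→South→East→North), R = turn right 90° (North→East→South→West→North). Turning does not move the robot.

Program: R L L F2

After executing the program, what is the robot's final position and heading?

Start: (x=12, y=1), facing West
  R: turn right, now facing North
  L: turn left, now facing West
  L: turn left, now facing South
  F2: move forward 2, now at (x=12, y=3)
Final: (x=12, y=3), facing South

Answer: Final position: (x=12, y=3), facing South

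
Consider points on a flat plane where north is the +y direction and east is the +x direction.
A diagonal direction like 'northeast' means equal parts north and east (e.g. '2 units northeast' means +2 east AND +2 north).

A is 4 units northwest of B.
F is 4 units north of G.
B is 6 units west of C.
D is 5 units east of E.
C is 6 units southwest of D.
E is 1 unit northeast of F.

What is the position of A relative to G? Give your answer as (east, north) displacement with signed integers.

Place G at the origin (east=0, north=0).
  F is 4 units north of G: delta (east=+0, north=+4); F at (east=0, north=4).
  E is 1 unit northeast of F: delta (east=+1, north=+1); E at (east=1, north=5).
  D is 5 units east of E: delta (east=+5, north=+0); D at (east=6, north=5).
  C is 6 units southwest of D: delta (east=-6, north=-6); C at (east=0, north=-1).
  B is 6 units west of C: delta (east=-6, north=+0); B at (east=-6, north=-1).
  A is 4 units northwest of B: delta (east=-4, north=+4); A at (east=-10, north=3).
Therefore A relative to G: (east=-10, north=3).

Answer: A is at (east=-10, north=3) relative to G.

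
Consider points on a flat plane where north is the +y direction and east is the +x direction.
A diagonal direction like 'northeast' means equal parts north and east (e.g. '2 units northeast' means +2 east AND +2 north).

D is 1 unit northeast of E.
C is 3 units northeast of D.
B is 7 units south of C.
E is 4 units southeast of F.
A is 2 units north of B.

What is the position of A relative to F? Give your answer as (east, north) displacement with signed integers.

Place F at the origin (east=0, north=0).
  E is 4 units southeast of F: delta (east=+4, north=-4); E at (east=4, north=-4).
  D is 1 unit northeast of E: delta (east=+1, north=+1); D at (east=5, north=-3).
  C is 3 units northeast of D: delta (east=+3, north=+3); C at (east=8, north=0).
  B is 7 units south of C: delta (east=+0, north=-7); B at (east=8, north=-7).
  A is 2 units north of B: delta (east=+0, north=+2); A at (east=8, north=-5).
Therefore A relative to F: (east=8, north=-5).

Answer: A is at (east=8, north=-5) relative to F.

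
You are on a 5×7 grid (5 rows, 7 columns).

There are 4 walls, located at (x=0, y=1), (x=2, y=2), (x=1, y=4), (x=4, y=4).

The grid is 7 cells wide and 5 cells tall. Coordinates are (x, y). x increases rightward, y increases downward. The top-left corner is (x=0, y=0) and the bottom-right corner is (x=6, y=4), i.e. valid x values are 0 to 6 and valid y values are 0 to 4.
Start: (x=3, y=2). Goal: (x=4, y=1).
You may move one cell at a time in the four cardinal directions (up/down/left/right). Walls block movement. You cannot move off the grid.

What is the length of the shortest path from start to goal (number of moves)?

Answer: Shortest path length: 2

Derivation:
BFS from (x=3, y=2) until reaching (x=4, y=1):
  Distance 0: (x=3, y=2)
  Distance 1: (x=3, y=1), (x=4, y=2), (x=3, y=3)
  Distance 2: (x=3, y=0), (x=2, y=1), (x=4, y=1), (x=5, y=2), (x=2, y=3), (x=4, y=3), (x=3, y=4)  <- goal reached here
One shortest path (2 moves): (x=3, y=2) -> (x=4, y=2) -> (x=4, y=1)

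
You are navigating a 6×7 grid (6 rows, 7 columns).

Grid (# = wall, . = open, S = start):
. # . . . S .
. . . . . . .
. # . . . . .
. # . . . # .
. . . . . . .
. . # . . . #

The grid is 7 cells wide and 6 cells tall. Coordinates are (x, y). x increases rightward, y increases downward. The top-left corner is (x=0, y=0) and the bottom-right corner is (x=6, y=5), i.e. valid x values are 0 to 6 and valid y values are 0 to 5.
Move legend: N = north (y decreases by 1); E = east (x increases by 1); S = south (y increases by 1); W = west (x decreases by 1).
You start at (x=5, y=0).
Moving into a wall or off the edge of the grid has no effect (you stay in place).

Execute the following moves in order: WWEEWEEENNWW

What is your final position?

Start: (x=5, y=0)
  W (west): (x=5, y=0) -> (x=4, y=0)
  W (west): (x=4, y=0) -> (x=3, y=0)
  E (east): (x=3, y=0) -> (x=4, y=0)
  E (east): (x=4, y=0) -> (x=5, y=0)
  W (west): (x=5, y=0) -> (x=4, y=0)
  E (east): (x=4, y=0) -> (x=5, y=0)
  E (east): (x=5, y=0) -> (x=6, y=0)
  E (east): blocked, stay at (x=6, y=0)
  N (north): blocked, stay at (x=6, y=0)
  N (north): blocked, stay at (x=6, y=0)
  W (west): (x=6, y=0) -> (x=5, y=0)
  W (west): (x=5, y=0) -> (x=4, y=0)
Final: (x=4, y=0)

Answer: Final position: (x=4, y=0)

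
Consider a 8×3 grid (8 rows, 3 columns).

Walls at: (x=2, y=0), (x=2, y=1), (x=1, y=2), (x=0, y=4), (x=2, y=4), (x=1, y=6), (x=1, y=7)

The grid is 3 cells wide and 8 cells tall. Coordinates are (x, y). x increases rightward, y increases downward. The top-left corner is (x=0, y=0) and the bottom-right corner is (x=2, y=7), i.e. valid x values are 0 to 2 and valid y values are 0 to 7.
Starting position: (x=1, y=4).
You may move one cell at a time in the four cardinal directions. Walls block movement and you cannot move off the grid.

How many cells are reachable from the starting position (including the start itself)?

Answer: Reachable cells: 17

Derivation:
BFS flood-fill from (x=1, y=4):
  Distance 0: (x=1, y=4)
  Distance 1: (x=1, y=3), (x=1, y=5)
  Distance 2: (x=0, y=3), (x=2, y=3), (x=0, y=5), (x=2, y=5)
  Distance 3: (x=0, y=2), (x=2, y=2), (x=0, y=6), (x=2, y=6)
  Distance 4: (x=0, y=1), (x=0, y=7), (x=2, y=7)
  Distance 5: (x=0, y=0), (x=1, y=1)
  Distance 6: (x=1, y=0)
Total reachable: 17 (grid has 17 open cells total)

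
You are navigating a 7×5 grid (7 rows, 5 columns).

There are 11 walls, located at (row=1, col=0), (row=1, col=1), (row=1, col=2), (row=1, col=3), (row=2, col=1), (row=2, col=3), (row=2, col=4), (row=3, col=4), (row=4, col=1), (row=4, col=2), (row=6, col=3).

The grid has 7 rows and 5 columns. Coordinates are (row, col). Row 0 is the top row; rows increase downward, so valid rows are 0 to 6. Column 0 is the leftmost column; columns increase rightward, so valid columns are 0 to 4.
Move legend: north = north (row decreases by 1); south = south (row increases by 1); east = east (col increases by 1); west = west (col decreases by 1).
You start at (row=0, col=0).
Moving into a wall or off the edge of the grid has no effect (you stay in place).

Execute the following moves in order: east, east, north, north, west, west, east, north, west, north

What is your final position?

Start: (row=0, col=0)
  east (east): (row=0, col=0) -> (row=0, col=1)
  east (east): (row=0, col=1) -> (row=0, col=2)
  north (north): blocked, stay at (row=0, col=2)
  north (north): blocked, stay at (row=0, col=2)
  west (west): (row=0, col=2) -> (row=0, col=1)
  west (west): (row=0, col=1) -> (row=0, col=0)
  east (east): (row=0, col=0) -> (row=0, col=1)
  north (north): blocked, stay at (row=0, col=1)
  west (west): (row=0, col=1) -> (row=0, col=0)
  north (north): blocked, stay at (row=0, col=0)
Final: (row=0, col=0)

Answer: Final position: (row=0, col=0)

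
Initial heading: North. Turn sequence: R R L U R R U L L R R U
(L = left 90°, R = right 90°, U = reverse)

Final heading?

Answer: Final heading: East

Derivation:
Start: North
  R (right (90° clockwise)) -> East
  R (right (90° clockwise)) -> South
  L (left (90° counter-clockwise)) -> East
  U (U-turn (180°)) -> West
  R (right (90° clockwise)) -> North
  R (right (90° clockwise)) -> East
  U (U-turn (180°)) -> West
  L (left (90° counter-clockwise)) -> South
  L (left (90° counter-clockwise)) -> East
  R (right (90° clockwise)) -> South
  R (right (90° clockwise)) -> West
  U (U-turn (180°)) -> East
Final: East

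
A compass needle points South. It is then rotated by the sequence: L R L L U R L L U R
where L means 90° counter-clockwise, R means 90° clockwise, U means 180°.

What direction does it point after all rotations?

Answer: Final heading: North

Derivation:
Start: South
  L (left (90° counter-clockwise)) -> East
  R (right (90° clockwise)) -> South
  L (left (90° counter-clockwise)) -> East
  L (left (90° counter-clockwise)) -> North
  U (U-turn (180°)) -> South
  R (right (90° clockwise)) -> West
  L (left (90° counter-clockwise)) -> South
  L (left (90° counter-clockwise)) -> East
  U (U-turn (180°)) -> West
  R (right (90° clockwise)) -> North
Final: North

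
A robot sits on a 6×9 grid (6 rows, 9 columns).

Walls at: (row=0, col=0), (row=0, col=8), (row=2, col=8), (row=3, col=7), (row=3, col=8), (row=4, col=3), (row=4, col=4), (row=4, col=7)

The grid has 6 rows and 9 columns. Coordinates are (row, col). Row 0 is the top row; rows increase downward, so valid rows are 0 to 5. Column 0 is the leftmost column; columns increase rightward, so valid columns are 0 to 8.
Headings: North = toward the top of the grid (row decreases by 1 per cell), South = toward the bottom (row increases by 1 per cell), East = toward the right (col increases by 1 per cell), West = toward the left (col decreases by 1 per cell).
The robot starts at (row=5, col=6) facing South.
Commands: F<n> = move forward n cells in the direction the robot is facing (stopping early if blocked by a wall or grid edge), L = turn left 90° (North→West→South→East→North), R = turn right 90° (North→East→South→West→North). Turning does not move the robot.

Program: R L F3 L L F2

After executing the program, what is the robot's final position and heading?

Answer: Final position: (row=3, col=6), facing North

Derivation:
Start: (row=5, col=6), facing South
  R: turn right, now facing West
  L: turn left, now facing South
  F3: move forward 0/3 (blocked), now at (row=5, col=6)
  L: turn left, now facing East
  L: turn left, now facing North
  F2: move forward 2, now at (row=3, col=6)
Final: (row=3, col=6), facing North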